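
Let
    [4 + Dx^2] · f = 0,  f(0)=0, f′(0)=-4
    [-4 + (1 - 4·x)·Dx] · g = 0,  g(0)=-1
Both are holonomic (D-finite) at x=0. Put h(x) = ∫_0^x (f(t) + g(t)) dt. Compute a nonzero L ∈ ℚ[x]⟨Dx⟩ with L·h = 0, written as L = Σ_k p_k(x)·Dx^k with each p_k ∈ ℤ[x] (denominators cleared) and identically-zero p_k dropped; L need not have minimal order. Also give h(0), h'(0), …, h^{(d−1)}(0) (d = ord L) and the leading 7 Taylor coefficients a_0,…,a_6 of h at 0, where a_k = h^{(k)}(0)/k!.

f: a_k = 0, -4, 0, 8/3, 0, -8/15, 0, …
g: a_k = -1, -4, -16, -64, -256, -1024, -4096, …
L₀ := lclm(L_f,L_g); ord L₀ ≤ 2+1.
Integrate: L := L₀·Dx.
L = (-400 + 128·x - 256·x^2)·Dx + (36 - 176·x + 192·x^2 - 256·x^3)·Dx^2 + (-100 + 32·x - 64·x^2)·Dx^3 + (9 - 44·x + 48·x^2 - 64·x^3)·Dx^4  (order 4).
h: a_k = 0, -1, -4, -16/3, -46/3, -256/5, -7684/45, …
ICs: h(0) = 0, h′(0) = -1, h′′(0) = -8, h′′′(0) = -32.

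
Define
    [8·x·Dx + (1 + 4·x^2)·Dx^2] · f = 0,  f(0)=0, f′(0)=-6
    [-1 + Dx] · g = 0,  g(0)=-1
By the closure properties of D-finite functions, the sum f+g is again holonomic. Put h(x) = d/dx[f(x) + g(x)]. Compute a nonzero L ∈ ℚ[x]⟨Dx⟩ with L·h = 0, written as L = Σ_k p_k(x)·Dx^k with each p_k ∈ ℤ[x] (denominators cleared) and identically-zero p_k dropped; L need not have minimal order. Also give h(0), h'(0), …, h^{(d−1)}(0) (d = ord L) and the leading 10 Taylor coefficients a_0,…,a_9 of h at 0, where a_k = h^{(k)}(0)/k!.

L = (8 - 8·x - 96·x^2 - 32·x^3) + (-9 + 88·x^2 - 16·x^4)·Dx + (1 + 8·x + 8·x^2 + 32·x^3 + 16·x^4)·Dx^2  (order 2).
h: a_k = -7, -1, 47/2, -1/6, -2305/24, -1/120, 276479/720, -1/5040, -61931521/40320, -1/362880, …
ICs: h(0) = -7, h′(0) = -1.

f: a_k = 0, -6, 0, 8, 0, -96/5, 0, 384/7, 0, -512/3, …
g: a_k = -1, -1, -1/2, -1/6, -1/24, -1/120, -1/720, -1/5040, -1/40320, -1/362880, …
f+g: L₀ = lclm(L_f,L_g), ord ≤ 2+1.
Derive L from L₀ (diff closure).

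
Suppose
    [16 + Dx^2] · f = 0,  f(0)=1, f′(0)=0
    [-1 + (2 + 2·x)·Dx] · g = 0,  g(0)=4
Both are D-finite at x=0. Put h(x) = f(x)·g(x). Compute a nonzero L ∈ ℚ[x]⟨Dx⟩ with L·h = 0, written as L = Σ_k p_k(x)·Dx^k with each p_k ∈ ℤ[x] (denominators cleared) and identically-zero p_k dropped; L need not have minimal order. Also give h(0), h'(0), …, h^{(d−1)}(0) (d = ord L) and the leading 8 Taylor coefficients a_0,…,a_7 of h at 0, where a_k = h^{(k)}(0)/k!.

f: a_k = 1, 0, -8, 0, 32/3, 0, -256/45, 0, …
g: a_k = 4, 2, -1/2, 1/4, -5/32, 7/64, -21/256, 33/512, …
h₀=f·g: eliminate ⇒ L₀, order ≤ 2·1.
L = (67 + 128·x + 64·x^2) + (-4 - 4·x)·Dx + (4 + 8·x + 4·x^2)·Dx^2  (order 2).
h: a_k = 4, 2, -65/2, -63/4, 4465/96, 3733/192, -310129/11520, -219379/23040, …
ICs: h(0) = 4, h′(0) = 2.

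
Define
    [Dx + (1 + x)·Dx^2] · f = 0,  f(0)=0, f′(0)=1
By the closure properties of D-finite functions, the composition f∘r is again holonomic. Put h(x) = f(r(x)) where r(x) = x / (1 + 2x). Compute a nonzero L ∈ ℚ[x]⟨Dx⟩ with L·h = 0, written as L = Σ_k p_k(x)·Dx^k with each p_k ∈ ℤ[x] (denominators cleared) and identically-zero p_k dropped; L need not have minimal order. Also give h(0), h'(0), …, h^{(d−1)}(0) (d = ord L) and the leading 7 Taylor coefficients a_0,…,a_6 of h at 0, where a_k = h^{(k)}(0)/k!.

f: a_k = 0, 1, -1/2, 1/3, -1/4, 1/5, -1/6, …
h₀=f(r): pull back L_f along r ⇒ L₀.
L = (5 + 12·x)·Dx + (1 + 5·x + 6·x^2)·Dx^2  (order 2).
h: a_k = 0, 1, -5/2, 19/3, -65/4, 211/5, -665/6, …
ICs: h(0) = 0, h′(0) = 1.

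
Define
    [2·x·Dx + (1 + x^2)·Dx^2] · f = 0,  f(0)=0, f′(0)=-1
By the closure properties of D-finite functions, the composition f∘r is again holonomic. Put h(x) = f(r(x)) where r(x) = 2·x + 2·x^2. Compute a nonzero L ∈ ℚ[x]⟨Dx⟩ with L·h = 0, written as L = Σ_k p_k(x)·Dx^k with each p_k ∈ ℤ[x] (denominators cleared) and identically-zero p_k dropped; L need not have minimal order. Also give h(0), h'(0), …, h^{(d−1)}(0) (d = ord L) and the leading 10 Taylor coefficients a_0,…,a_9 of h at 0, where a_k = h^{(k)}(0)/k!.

L = (-2 + 8·x + 32·x^2 + 48·x^3 + 24·x^4)·Dx + (1 + 2·x + 4·x^2 + 16·x^3 + 20·x^4 + 8·x^5)·Dx^2  (order 2).
h: a_k = 0, -2, -2, 8/3, 8, 8/5, -88/3, -320/7, 64, 2656/9, …
ICs: h(0) = 0, h′(0) = -2.

f: a_k = 0, -1, 0, 1/3, 0, -1/5, 0, 1/7, 0, -1/9, …
Change of var in L_f (x↦r) gives L₀.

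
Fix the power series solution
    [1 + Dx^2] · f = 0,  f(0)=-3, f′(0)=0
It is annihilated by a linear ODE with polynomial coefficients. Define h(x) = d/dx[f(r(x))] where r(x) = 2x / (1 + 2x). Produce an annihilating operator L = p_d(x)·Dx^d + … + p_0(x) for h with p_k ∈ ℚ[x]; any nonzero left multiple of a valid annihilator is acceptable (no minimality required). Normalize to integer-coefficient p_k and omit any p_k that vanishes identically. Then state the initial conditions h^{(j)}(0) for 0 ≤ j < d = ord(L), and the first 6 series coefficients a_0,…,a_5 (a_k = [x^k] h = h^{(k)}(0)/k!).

L = (28 + 96·x + 96·x^2) + (12 + 72·x + 144·x^2 + 96·x^3)·Dx + (1 + 8·x + 24·x^2 + 32·x^3 + 16·x^4)·Dx^2  (order 2).
h: a_k = 0, 12, -72, 280, -880, 12008/5, …
ICs: h(0) = 0, h′(0) = 12.

f: a_k = -3, 0, 3/2, 0, -1/8, 0, …
Change of var in L_f (x↦r) gives L₀.
h=h₀': d/dx-closure on L₀ ⇒ L.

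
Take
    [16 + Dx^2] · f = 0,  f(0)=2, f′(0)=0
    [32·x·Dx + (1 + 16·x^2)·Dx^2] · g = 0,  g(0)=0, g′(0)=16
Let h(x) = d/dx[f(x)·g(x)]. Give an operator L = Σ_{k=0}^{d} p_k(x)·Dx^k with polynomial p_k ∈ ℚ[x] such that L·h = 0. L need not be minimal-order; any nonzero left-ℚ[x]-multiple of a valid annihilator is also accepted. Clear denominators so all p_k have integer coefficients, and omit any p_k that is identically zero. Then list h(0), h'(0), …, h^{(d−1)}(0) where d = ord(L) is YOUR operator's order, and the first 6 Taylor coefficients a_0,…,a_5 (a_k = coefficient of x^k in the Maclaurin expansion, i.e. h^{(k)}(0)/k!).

L = (14080 + 602112·x^2 + 15106048·x^4 + 50331648·x^6 + 100663296·x^8 + 268435456·x^10 + 2147483648·x^12) + (8704·x + 581632·x^3 + 9175040·x^5 + 41943040·x^7 + 167772160·x^9 + 536870912·x^11)·Dx + (960 + 43520·x^2 + 1093632·x^4 + 4849664·x^6 + 16777216·x^8 + 67108864·x^10 + 268435456·x^12)·Dx^2 + (544·x + 36352·x^3 + 573440·x^5 + 2621440·x^7 + 10485760·x^9 + 33554432·x^11)·Dx^3 + (5 + 368·x^2 + 9344·x^4 + 106496·x^6 + 655360·x^8 + 3145728·x^10 + 8388608·x^12)·Dx^4  (order 4).
h: a_k = 32, 0, -1280, 0, 50176/3, 0, …
ICs: h(0) = 32, h′(0) = 0, h′′(0) = -2560, h′′′(0) = 0.

f: a_k = 2, 0, -16, 0, 64/3, 0, …
g: a_k = 0, 16, 0, -256/3, 0, 4096/5, …
h₀=f·g: eliminate ⇒ L₀, order ≤ 2·2.
h=h₀': d/dx-closure on L₀ ⇒ L.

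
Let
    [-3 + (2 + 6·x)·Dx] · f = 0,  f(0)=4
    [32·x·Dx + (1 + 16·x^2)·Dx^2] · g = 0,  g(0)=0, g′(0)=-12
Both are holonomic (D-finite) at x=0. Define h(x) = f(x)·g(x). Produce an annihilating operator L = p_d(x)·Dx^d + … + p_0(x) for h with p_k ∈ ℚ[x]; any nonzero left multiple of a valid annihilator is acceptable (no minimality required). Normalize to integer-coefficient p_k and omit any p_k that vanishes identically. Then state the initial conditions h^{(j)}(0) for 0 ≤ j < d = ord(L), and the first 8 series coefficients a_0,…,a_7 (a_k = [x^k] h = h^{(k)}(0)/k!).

L = (27 - 192·x - 144·x^2) + (-12 + 92·x + 576·x^2 + 576·x^3)·Dx + (4 + 24·x + 100·x^2 + 384·x^3 + 576·x^4)·Dx^2  (order 2).
h: a_k = 0, -48, -72, 310, 303, -103749/40, -285867/80, 68900757/2240, …
ICs: h(0) = 0, h′(0) = -48.

f: a_k = 4, 6, -9/2, 27/4, -405/32, 1701/64, -15309/256, 72171/512, …
g: a_k = 0, -12, 0, 64, 0, -3072/5, 0, 49152/7, …
f·g: L₀ = L_f ⊗_s L_g, ord ≤ 1·2.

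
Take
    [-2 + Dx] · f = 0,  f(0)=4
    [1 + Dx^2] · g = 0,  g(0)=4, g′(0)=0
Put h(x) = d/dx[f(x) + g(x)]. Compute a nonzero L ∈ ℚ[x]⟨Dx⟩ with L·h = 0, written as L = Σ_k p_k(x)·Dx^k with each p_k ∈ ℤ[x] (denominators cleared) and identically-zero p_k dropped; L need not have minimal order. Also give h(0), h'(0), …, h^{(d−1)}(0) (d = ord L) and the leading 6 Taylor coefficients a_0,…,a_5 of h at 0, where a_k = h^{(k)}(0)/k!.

f: a_k = 4, 8, 8, 16/3, 8/3, 16/15, …
g: a_k = 4, 0, -2, 0, 1/6, 0, …
f+g: L₀ = lclm(L_f,L_g), ord ≤ 1+2.
Derive L from L₀ (diff closure).
L = 2 - Dx + 2·Dx^2 - Dx^3  (order 3).
h: a_k = 8, 12, 16, 34/3, 16/3, 21/10, …
ICs: h(0) = 8, h′(0) = 12, h′′(0) = 32.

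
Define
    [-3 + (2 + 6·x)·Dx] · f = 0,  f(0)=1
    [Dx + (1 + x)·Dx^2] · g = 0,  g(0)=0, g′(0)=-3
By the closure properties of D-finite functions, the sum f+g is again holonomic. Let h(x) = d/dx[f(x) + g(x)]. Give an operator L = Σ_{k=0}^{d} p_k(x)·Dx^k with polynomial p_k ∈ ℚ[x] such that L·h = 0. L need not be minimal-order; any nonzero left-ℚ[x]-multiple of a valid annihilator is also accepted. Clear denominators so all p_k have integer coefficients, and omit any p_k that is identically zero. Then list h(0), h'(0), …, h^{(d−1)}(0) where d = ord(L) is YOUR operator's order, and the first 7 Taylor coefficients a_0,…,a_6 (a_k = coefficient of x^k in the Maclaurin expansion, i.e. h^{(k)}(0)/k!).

L = (-15 + 9·x) + (-19 - 6·x + 45·x^2)·Dx + (-2 - 2·x + 18·x^2 + 18·x^3)·Dx^2  (order 2).
h: a_k = -3/2, 3/4, 33/16, -309/32, 7737/256, -44391/512, 499053/2048, …
ICs: h(0) = -3/2, h′(0) = 3/4.

f: a_k = 1, 3/2, -9/8, 27/16, -405/128, 1701/256, -15309/1024, …
g: a_k = 0, -3, 3/2, -1, 3/4, -3/5, 1/2, …
f+g: L₀ = lclm(L_f,L_g), ord ≤ 1+2.
h₀' ⇒ L via d/dx closure of L₀.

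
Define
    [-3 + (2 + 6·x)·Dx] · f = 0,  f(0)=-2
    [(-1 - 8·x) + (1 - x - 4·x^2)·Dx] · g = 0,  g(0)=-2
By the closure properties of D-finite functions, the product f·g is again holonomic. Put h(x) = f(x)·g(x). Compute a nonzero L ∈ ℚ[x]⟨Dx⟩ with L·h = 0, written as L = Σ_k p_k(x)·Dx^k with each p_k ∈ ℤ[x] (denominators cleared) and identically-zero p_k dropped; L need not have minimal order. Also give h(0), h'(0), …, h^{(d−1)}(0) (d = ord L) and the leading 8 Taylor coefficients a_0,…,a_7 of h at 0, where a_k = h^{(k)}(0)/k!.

L = (5 + 19·x + 36·x^2) + (-2 - 4·x + 14·x^2 + 24·x^3)·Dx  (order 1).
h: a_k = 4, 10, 43/2, 273/4, 4531/32, 28235/64, 242623/256, 1460937/512, …
ICs: h(0) = 4.

f: a_k = -2, -3, 9/4, -27/8, 405/64, -1701/128, 15309/512, -72171/1024, …
g: a_k = -2, -2, -10, -18, -58, -130, -362, -882, …
Product ⇒ symmetric product L₀, ord ≤ 1.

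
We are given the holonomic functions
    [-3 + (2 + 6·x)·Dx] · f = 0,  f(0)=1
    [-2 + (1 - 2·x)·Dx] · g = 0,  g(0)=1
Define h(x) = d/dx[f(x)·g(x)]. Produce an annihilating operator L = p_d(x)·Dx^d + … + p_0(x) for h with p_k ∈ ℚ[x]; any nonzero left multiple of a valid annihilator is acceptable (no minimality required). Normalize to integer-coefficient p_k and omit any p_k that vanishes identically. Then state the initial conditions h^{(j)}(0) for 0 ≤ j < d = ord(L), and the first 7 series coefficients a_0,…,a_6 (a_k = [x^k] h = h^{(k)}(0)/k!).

L = (47 + 252·x + 108·x^2) + (-14 - 26·x + 72·x^2 + 72·x^3)·Dx  (order 1).
h: a_k = 7/2, 47/4, 645/16, 3035/32, 69205/256, 286257/512, 3176929/2048, …
ICs: h(0) = 7/2.

f: a_k = 1, 3/2, -9/8, 27/16, -405/128, 1701/256, -15309/1024, …
g: a_k = 1, 2, 4, 8, 16, 32, 64, …
f·g: L₀ = L_f ⊗_s L_g, ord ≤ 1·1.
h=h₀': d/dx-closure on L₀ ⇒ L.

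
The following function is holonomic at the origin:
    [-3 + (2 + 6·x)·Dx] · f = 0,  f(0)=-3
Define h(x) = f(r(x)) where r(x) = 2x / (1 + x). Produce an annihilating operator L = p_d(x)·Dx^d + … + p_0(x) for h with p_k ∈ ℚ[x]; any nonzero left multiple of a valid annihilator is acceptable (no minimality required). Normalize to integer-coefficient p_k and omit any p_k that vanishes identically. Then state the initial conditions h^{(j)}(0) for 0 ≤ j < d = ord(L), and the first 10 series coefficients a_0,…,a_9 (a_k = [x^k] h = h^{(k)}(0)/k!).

f: a_k = -3, -9/2, 27/8, -81/16, 1215/128, -5103/256, 45927/1024, -216513/2048, 8444007/32768, -42220035/65536, …
L₀ from L_f via x↦r, Dx↦r'^{-1}Dx.
L = -3 + (1 + 8·x + 7·x^2)·Dx  (order 1).
h: a_k = -3, -9, 45/2, -153/2, 2583/8, -12411/8, 128961/16, -704925/16, 31944663/128, -185810427/128, …
ICs: h(0) = -3.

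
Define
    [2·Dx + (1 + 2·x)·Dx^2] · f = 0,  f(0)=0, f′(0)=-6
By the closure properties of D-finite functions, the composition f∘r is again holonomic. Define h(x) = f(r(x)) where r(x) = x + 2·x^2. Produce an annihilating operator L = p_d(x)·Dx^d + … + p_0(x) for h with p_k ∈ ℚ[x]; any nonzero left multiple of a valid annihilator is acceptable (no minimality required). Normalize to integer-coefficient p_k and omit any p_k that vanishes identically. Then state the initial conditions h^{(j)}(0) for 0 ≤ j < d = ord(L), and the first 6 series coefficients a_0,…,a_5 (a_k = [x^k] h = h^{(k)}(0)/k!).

L = (-2 + 8·x + 16·x^2)·Dx + (1 + 6·x + 12·x^2 + 16·x^3)·Dx^2  (order 2).
h: a_k = 0, -6, -6, 16, -12, -96/5, …
ICs: h(0) = 0, h′(0) = -6.

f: a_k = 0, -6, 6, -8, 12, -96/5, …
L₀ from L_f via x↦r, Dx↦r'^{-1}Dx.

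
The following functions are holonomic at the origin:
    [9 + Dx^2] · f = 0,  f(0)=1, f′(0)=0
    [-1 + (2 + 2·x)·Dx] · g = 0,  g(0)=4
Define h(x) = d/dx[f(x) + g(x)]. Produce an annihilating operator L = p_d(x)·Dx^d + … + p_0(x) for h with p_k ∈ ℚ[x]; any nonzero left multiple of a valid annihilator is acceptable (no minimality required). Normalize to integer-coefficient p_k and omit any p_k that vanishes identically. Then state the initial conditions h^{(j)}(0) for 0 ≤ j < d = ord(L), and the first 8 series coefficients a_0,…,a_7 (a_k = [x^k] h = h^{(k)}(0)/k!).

L = (-153 - 216·x - 108·x^2) + (-234 - 666·x - 648·x^2 - 216·x^3)·Dx + (-17 - 24·x - 12·x^2)·Dx^2 + (-26 - 74·x - 72·x^2 - 24·x^3)·Dx^3  (order 3).
h: a_k = 2, -10, 3/4, 103/8, 35/64, -4203/640, 231/512, 31641/35840, …
ICs: h(0) = 2, h′(0) = -10, h′′(0) = 3/2.

f: a_k = 1, 0, -9/2, 0, 27/8, 0, -81/80, 0, …
g: a_k = 4, 2, -1/2, 1/4, -5/32, 7/64, -21/256, 33/512, …
Weyl lclm of L_f,L_g ⇒ L₀ (ord ≤ 3).
Differentiate: ansatz ord ≤ ord L₀ ⇒ L.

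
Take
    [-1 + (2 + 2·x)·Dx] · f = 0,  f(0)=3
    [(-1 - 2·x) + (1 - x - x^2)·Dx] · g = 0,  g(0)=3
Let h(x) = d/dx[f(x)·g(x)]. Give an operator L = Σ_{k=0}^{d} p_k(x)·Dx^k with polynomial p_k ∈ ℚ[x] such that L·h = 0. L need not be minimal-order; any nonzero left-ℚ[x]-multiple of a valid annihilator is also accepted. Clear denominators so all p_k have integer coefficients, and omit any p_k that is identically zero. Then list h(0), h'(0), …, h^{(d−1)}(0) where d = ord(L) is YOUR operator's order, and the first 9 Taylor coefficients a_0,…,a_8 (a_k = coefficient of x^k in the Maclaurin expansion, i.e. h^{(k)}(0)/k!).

L = (19 + 66·x + 81·x^2 + 50·x^3 + 15·x^4) + (-6 - 10·x + 6·x^2 + 26·x^3 + 22·x^4 + 6·x^5)·Dx  (order 1).
h: a_k = 27/2, 171/4, 1701/16, 7227/32, 117945/256, 455949/512, 3450825/2048, 12747195/4096, 371484225/65536, …
ICs: h(0) = 27/2.

f: a_k = 3, 3/2, -3/8, 3/16, -15/128, 21/256, -63/1024, 99/2048, -1287/32768, …
g: a_k = 3, 3, 6, 9, 15, 24, 39, 63, 102, …
h₀=f·g: eliminate ⇒ L₀, order ≤ 1·1.
Derive L from L₀ (diff closure).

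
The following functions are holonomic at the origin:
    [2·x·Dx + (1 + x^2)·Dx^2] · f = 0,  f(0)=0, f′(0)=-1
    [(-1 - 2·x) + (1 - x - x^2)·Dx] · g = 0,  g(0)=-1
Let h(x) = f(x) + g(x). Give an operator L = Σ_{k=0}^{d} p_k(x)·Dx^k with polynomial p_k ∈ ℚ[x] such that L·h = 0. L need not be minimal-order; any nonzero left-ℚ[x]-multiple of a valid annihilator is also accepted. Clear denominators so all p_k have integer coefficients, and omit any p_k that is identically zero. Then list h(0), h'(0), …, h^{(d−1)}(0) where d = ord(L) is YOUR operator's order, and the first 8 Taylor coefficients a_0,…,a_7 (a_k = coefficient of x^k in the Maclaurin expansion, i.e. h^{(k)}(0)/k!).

L = (4 - 16·x - 64·x^2 - 72·x^3 - 66·x^4 - 6·x^6)·Dx + (-10 - 24·x - 28·x^2 - 60·x^3 - 65·x^4 - 50·x^5 - 3·x^6 - 6·x^7)·Dx^2 + (2 + 2·x + 2·x^2 - 8·x^3 - 5·x^4 - 11·x^5 - 6·x^6 - x^7 - x^8)·Dx^3  (order 3).
h: a_k = -1, -2, -2, -8/3, -5, -41/5, -13, -146/7, …
ICs: h(0) = -1, h′(0) = -2, h′′(0) = -4.

f: a_k = 0, -1, 0, 1/3, 0, -1/5, 0, 1/7, …
g: a_k = -1, -1, -2, -3, -5, -8, -13, -21, …
L₀ := lclm(L_f,L_g); ord L₀ ≤ 2+1.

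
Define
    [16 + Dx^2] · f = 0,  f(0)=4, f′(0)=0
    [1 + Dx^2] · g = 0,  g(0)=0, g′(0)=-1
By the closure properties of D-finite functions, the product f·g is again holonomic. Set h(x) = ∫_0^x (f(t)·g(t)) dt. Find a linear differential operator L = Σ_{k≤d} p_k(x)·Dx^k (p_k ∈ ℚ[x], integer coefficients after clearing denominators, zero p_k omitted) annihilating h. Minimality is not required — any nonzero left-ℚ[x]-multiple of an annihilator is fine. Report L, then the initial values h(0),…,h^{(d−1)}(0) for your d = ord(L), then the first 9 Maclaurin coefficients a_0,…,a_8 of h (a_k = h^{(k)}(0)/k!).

f: a_k = 4, 0, -32, 0, 128/3, 0, -1024/45, 0, 2048/315, …
g: a_k = 0, -1, 0, 1/6, 0, -1/120, 0, 1/5040, 0, …
f·g: L₀ = L_f ⊗_s L_g, ord ≤ 2·2.
h=∫₀ˣh₀: take L = L₀·Dx.
L = 225·Dx + 34·Dx^3 + Dx^5  (order 5).
h: a_k = 0, 0, -2, 0, 49/6, 0, -1441/180, 0, 37969/10080, …
ICs: h(0) = 0, h′(0) = 0, h′′(0) = -4, h′′′(0) = 0, h′′′′(0) = 196.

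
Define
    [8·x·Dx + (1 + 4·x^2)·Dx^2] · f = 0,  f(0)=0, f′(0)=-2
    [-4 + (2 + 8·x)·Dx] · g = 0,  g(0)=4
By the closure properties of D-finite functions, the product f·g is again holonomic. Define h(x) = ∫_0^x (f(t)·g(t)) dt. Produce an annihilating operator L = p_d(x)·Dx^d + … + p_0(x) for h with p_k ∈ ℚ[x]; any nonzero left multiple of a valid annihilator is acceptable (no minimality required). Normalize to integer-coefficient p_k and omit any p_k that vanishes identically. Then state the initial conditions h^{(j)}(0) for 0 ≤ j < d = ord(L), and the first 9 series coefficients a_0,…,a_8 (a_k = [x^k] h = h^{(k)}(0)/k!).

f: a_k = 0, -2, 0, 8/3, 0, -32/5, 0, 128/7, 0, …
g: a_k = 4, 8, -8, 16, -40, 112, -336, 1056, -3432, …
f·g: L₀ = L_f ⊗_s L_g, ord ≤ 2·1.
h=∫₀ˣh₀: take L = L₀·Dx.
L = (12 - 16·x - 16·x^2)·Dx + (-4 - 8·x + 48·x^2 + 64·x^3)·Dx^2 + (1 + 8·x + 20·x^2 + 32·x^3 + 64·x^4)·Dx^3  (order 3).
h: a_k = 0, 0, -4, -16/3, 20/3, -32/15, 248/45, -3488/105, 9052/105, …
ICs: h(0) = 0, h′(0) = 0, h′′(0) = -8.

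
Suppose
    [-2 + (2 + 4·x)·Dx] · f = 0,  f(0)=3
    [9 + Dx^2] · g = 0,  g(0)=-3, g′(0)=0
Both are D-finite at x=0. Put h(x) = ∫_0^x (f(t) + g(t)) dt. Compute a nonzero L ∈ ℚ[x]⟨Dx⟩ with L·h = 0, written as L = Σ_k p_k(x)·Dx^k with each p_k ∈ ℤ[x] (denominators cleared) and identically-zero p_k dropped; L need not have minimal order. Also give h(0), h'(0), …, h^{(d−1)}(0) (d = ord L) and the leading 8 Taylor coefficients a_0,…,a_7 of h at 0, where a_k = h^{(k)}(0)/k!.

f: a_k = 3, 3, -3/2, 3/2, -15/8, 21/8, -63/16, 99/16, …
g: a_k = -3, 0, 27/2, 0, -81/8, 0, 243/80, 0, …
f+g: L₀ = lclm(L_f,L_g), ord ≤ 1+2.
∫: right-multiply L₀ by Dx.
L = (-27 - 81·x - 81·x^2)·Dx + (18 + 117·x + 243·x^2 + 162·x^3)·Dx^2 + (-3 - 9·x - 9·x^2)·Dx^3 + (2 + 13·x + 27·x^2 + 18·x^3)·Dx^4  (order 4).
h: a_k = 0, 0, 3/2, 4, 3/8, -12/5, 7/16, -9/70, …
ICs: h(0) = 0, h′(0) = 0, h′′(0) = 3, h′′′(0) = 24.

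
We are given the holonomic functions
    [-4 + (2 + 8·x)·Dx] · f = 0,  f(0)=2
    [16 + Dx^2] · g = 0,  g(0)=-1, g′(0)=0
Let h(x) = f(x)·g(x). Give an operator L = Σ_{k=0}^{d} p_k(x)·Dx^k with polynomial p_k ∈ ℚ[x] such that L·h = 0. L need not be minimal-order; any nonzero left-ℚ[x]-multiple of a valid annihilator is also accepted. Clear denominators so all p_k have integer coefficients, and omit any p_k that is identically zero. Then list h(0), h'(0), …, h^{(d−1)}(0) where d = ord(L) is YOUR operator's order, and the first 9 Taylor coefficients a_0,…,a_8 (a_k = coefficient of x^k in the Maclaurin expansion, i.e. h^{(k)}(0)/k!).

f: a_k = 2, 4, -4, 8, -20, 56, -168, 528, -1716, …
g: a_k = -1, 0, 8, 0, -32/3, 0, 256/45, 0, -512/315, …
h₀=f·g: eliminate ⇒ L₀, order ≤ 1·2.
L = (28 + 128·x + 256·x^2) + (-4 - 16·x)·Dx + (1 + 8·x + 16·x^2)·Dx^2  (order 2).
h: a_k = -2, -4, 20, 24, -100/3, -104/3, 2792/45, -6416/45, 176188/315, …
ICs: h(0) = -2, h′(0) = -4.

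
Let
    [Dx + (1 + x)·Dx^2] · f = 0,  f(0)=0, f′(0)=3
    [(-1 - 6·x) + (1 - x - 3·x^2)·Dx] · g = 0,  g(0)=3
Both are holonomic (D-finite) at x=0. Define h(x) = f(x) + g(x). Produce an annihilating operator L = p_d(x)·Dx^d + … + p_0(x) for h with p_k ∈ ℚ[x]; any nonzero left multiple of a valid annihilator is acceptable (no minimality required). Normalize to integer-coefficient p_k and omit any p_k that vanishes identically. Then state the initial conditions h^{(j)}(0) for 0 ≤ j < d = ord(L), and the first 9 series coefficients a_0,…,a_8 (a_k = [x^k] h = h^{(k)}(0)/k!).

f: a_k = 0, 3, -3/2, 1, -3/4, 3/5, -1/2, 3/7, -3/8, …
g: a_k = 3, 3, 12, 21, 57, 120, 291, 651, 1524, …
Weyl lclm of L_f,L_g ⇒ L₀ (ord ≤ 3).
L = (-58 - 350·x - 636·x^2 - 756·x^3 - 324·x^4)·Dx + (-40 - 364·x - 976·x^2 - 1632·x^3 - 1530·x^4 - 540·x^5)·Dx^2 + (9 + 31·x + 27·x^2 - 115·x^3 - 345·x^4 - 333·x^5 - 108·x^6)·Dx^3  (order 3).
h: a_k = 3, 6, 21/2, 22, 225/4, 603/5, 581/2, 4560/7, 12189/8, …
ICs: h(0) = 3, h′(0) = 6, h′′(0) = 21.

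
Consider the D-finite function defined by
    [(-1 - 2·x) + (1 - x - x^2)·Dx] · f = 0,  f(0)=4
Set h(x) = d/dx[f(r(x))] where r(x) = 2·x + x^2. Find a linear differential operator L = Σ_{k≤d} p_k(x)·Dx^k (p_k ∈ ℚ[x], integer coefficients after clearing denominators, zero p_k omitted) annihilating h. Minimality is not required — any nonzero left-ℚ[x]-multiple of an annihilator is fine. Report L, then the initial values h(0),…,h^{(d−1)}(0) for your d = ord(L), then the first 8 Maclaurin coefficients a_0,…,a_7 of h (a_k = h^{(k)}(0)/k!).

L = (9 + 42·x + 105·x^2 + 164·x^3 + 141·x^4 + 60·x^5 + 10·x^6) + (-1 - 3·x + 9·x^2 + 39·x^3 + 55·x^4 + 39·x^5 + 14·x^6 + 2·x^7)·Dx  (order 1).
h: a_k = 8, 72, 384, 1888, 8680, 38280, 164192, 689824, …
ICs: h(0) = 8.

f: a_k = 4, 4, 8, 12, 20, 32, 52, 84, …
Substitute x→r, Dx→(1/r')Dx; clear ⇒ L₀.
Derive L from L₀ (diff closure).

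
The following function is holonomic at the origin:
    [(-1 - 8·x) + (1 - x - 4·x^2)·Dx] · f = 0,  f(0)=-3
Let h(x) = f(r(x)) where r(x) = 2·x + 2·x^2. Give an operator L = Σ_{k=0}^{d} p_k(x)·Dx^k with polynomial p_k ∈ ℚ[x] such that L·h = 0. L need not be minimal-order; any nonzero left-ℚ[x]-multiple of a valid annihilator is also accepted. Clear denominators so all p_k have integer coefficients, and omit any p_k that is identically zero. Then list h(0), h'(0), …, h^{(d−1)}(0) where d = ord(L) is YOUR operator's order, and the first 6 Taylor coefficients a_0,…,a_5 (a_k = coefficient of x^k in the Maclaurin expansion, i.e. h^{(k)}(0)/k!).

f: a_k = -3, -3, -15, -27, -87, -195, …
Substitute x→r, Dx→(1/r')Dx; clear ⇒ L₀.
L = (2 + 36·x + 96·x^2 + 64·x^3) + (-1 + 2·x + 18·x^2 + 32·x^3 + 16·x^4)·Dx  (order 1).
h: a_k = -3, -6, -66, -336, -2100, -12456, …
ICs: h(0) = -3.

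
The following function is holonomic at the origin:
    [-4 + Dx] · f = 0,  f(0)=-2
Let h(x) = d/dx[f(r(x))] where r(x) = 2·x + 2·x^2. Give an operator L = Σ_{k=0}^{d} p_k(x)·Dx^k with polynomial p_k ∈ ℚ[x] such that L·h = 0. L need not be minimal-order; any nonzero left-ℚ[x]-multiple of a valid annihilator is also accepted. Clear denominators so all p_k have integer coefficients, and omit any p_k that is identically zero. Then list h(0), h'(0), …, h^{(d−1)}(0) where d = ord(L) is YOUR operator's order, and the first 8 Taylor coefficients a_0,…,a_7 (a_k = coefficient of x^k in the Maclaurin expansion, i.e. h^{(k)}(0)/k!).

L = (10 + 32·x + 32·x^2) + (-1 - 2·x)·Dx  (order 1).
h: a_k = -16, -160, -896, -11008/3, -36352/3, -510976/15, -757760/9, -58925056/315, …
ICs: h(0) = -16.

f: a_k = -2, -8, -16, -64/3, -64/3, -256/15, -512/45, -2048/315, …
L₀ from L_f via x↦r, Dx↦r'^{-1}Dx.
h=h₀': d/dx-closure on L₀ ⇒ L.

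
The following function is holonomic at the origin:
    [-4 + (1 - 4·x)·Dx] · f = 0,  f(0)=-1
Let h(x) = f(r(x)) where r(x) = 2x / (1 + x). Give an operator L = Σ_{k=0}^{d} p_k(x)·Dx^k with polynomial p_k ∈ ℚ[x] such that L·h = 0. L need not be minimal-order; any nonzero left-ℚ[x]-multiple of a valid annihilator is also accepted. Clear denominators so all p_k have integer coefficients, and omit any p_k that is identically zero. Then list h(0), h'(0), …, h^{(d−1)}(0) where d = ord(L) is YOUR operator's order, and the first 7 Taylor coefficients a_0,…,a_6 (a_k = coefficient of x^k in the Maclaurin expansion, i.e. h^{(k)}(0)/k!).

L = 8 + (-1 + 6·x + 7·x^2)·Dx  (order 1).
h: a_k = -1, -8, -56, -392, -2744, -19208, -134456, …
ICs: h(0) = -1.

f: a_k = -1, -4, -16, -64, -256, -1024, -4096, …
f∘r: x↦r, Dx↦Dx/r' in L_f ⇒ L₀.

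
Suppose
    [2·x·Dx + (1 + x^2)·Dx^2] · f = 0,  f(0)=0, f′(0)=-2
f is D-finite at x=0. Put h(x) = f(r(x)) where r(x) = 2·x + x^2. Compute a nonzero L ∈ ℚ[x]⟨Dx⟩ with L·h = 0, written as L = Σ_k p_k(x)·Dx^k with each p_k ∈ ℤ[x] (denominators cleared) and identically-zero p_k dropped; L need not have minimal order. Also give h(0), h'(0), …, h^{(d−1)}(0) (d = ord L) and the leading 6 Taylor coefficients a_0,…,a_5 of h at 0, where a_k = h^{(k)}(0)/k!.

L = (-1 + 8·x + 16·x^2 + 12·x^3 + 3·x^4)·Dx + (1 + x + 4·x^2 + 8·x^3 + 5·x^4 + x^5)·Dx^2  (order 2).
h: a_k = 0, -4, -2, 16/3, 8, -44/5, …
ICs: h(0) = 0, h′(0) = -4.

f: a_k = 0, -2, 0, 2/3, 0, -2/5, …
h₀=f(r): pull back L_f along r ⇒ L₀.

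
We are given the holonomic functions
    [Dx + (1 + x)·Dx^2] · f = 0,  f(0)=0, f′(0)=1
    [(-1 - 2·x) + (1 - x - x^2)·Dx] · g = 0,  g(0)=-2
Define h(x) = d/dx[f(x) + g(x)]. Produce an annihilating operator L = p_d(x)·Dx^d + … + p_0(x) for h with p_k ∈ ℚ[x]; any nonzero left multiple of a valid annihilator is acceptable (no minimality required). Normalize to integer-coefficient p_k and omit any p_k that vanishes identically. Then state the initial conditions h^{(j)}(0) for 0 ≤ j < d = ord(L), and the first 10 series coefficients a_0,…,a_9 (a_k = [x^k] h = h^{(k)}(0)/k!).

L = (-26 - 70·x - 76·x^2 - 36·x^3 - 12·x^4) + (-16 - 84·x - 160·x^2 - 144·x^3 - 74·x^4 - 20·x^5)·Dx + (5 + 11·x - x^2 - 23·x^3 - 29·x^4 - 17·x^5 - 4·x^6)·Dx^2  (order 2).
h: a_k = -1, -9, -17, -41, -79, -157, -293, -545, -989, -1781, …
ICs: h(0) = -1, h′(0) = -9.

f: a_k = 0, 1, -1/2, 1/3, -1/4, 1/5, -1/6, 1/7, -1/8, 1/9, …
g: a_k = -2, -2, -4, -6, -10, -16, -26, -42, -68, -110, …
h₀=f+g: left-lcm gives L₀, ord ≤ 3.
Differentiate: ansatz ord ≤ ord L₀ ⇒ L.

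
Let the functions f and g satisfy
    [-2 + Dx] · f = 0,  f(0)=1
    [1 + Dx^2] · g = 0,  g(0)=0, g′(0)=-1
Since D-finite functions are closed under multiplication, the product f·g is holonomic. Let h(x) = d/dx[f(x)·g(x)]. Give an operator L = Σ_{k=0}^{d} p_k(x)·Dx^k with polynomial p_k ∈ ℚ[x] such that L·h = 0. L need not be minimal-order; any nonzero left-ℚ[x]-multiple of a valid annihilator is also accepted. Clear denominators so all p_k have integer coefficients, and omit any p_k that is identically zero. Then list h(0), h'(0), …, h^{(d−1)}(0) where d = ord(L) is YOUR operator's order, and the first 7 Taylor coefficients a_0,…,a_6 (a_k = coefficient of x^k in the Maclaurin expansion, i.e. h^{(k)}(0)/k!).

f: a_k = 1, 2, 2, 4/3, 2/3, 4/15, 4/45, …
g: a_k = 0, -1, 0, 1/6, 0, -1/120, 0, …
L₀ := L_f ⊗_s L_g (sym. prod.), ord ≤ 2.
h₀' ⇒ L via d/dx closure of L₀.
L = 5 - 4·Dx + Dx^2  (order 2).
h: a_k = -1, -4, -11/2, -4, -41/24, -11/30, 29/720, …
ICs: h(0) = -1, h′(0) = -4.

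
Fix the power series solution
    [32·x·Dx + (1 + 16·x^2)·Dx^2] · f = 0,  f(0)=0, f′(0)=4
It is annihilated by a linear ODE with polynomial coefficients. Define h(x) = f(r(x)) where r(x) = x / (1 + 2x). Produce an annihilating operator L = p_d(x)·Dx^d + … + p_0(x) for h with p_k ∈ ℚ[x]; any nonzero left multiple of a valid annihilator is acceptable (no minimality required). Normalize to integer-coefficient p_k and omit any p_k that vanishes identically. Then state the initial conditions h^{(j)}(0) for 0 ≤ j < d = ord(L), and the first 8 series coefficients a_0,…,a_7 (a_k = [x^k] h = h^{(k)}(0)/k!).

L = (4 + 40·x)·Dx + (1 + 4·x + 20·x^2)·Dx^2  (order 2).
h: a_k = 0, 4, -8, -16/3, 96, -1216/5, -1408/3, 35584/7, …
ICs: h(0) = 0, h′(0) = 4.

f: a_k = 0, 4, 0, -64/3, 0, 1024/5, 0, -16384/7, …
Change of var in L_f (x↦r) gives L₀.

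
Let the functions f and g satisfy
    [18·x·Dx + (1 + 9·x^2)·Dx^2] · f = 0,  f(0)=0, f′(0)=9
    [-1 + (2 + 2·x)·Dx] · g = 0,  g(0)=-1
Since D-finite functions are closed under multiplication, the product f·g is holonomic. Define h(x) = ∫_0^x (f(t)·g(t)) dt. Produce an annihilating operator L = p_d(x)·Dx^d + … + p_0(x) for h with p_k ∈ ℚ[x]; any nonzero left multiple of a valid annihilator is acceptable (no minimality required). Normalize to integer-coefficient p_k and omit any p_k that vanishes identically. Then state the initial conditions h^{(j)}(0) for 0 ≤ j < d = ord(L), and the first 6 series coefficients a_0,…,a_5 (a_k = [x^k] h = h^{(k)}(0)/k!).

L = (3 - 36·x - 9·x^2)·Dx + (-4 + 68·x + 108·x^2 + 36·x^3)·Dx^2 + (4 + 8·x + 40·x^2 + 72·x^3 + 36·x^4)·Dx^3  (order 3).
h: a_k = 0, 0, -9/2, -3/2, 225/32, 207/80, …
ICs: h(0) = 0, h′(0) = 0, h′′(0) = -9.

f: a_k = 0, 9, 0, -27, 0, 729/5, …
g: a_k = -1, -1/2, 1/8, -1/16, 5/128, -7/256, …
Sym-product of L_f,L_g gives L₀ (≤ ord 2).
Integrate: L := L₀·Dx.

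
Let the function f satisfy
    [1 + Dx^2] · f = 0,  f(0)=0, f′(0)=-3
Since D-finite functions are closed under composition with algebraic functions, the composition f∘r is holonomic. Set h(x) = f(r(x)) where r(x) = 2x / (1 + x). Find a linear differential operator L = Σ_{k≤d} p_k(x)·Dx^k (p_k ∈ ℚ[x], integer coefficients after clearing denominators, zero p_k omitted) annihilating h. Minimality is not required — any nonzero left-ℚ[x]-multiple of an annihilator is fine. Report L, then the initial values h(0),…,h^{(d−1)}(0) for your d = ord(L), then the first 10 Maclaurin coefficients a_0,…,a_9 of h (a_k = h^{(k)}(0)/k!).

L = 4 + (2 + 6·x + 6·x^2 + 2·x^3)·Dx + (1 + 4·x + 6·x^2 + 4·x^3 + x^4)·Dx^2  (order 2).
h: a_k = 0, -6, 6, -2, -6, 86/5, -30, 4418/105, -758/15, 49262/945, …
ICs: h(0) = 0, h′(0) = -6.

f: a_k = 0, -3, 0, 1/2, 0, -1/40, 0, 1/1680, 0, -1/120960, …
Change of var in L_f (x↦r) gives L₀.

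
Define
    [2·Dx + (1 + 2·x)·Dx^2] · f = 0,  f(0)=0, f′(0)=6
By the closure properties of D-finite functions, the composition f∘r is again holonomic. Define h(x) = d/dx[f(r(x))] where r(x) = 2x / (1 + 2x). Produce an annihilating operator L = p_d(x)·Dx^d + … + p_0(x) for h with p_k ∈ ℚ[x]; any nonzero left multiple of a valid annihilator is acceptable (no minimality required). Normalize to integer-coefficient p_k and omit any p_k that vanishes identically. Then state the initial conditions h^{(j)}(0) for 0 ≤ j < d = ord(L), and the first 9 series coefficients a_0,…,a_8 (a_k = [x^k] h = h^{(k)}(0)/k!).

f: a_k = 0, 6, -6, 8, -12, 96/5, -32, 384/7, -96, …
Substitute x→r, Dx→(1/r')Dx; clear ⇒ L₀.
Differentiate: ansatz ord ≤ ord L₀ ⇒ L.
L = (8 + 24·x) + (1 + 8·x + 12·x^2)·Dx  (order 1).
h: a_k = 12, -96, 624, -3840, 23232, -139776, 839424, -5038080, 30231552, …
ICs: h(0) = 12.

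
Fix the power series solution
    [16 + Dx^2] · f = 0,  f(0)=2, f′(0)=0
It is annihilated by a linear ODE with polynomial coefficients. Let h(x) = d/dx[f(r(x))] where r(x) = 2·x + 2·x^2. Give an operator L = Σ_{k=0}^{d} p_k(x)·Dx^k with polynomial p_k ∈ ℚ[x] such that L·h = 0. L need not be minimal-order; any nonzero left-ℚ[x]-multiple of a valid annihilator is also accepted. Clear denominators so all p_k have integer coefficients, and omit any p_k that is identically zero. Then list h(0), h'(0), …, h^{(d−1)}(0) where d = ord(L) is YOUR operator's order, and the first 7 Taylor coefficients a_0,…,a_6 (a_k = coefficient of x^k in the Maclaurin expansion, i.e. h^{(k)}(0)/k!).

L = (76 + 512·x + 1536·x^2 + 2048·x^3 + 1024·x^4) + (-6 - 12·x)·Dx + (1 + 4·x + 4·x^2)·Dx^2  (order 2).
h: a_k = 0, -128, -384, 3328/3, 20480/3, 118784/15, -315392/15, …
ICs: h(0) = 0, h′(0) = -128.

f: a_k = 2, 0, -16, 0, 64/3, 0, -512/45, …
h₀=f(r): pull back L_f along r ⇒ L₀.
h=h₀': d/dx-closure on L₀ ⇒ L.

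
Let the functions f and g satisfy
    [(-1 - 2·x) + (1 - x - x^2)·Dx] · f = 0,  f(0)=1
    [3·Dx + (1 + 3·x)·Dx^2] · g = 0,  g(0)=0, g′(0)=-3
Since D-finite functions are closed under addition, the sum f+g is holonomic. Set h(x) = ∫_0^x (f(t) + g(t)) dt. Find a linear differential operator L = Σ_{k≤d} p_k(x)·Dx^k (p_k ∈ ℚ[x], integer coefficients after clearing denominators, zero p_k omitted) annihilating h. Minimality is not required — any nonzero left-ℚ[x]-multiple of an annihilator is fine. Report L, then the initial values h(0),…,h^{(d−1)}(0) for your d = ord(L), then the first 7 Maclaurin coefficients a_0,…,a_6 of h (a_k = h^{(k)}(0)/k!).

f: a_k = 1, 1, 2, 3, 5, 8, 13, …
g: a_k = 0, -3, 9/2, -9, 81/4, -243/5, 243/2, …
L₀ := lclm(L_f,L_g); ord L₀ ≤ 1+2.
h=∫h₀ ⇒ L = L₀·Dx.
L = (126 + 342·x + 468·x^2 + 180·x^3 + 108·x^4)·Dx^2 + (156·x + 576·x^2 + 672·x^3 + 378·x^4 + 180·x^5)·Dx^3 + (-7 - 35·x - 29·x^2 + 63·x^3 + 99·x^4 + 93·x^5 + 36·x^6)·Dx^4  (order 4).
h: a_k = 0, 1, -1, 13/6, -3/2, 101/20, -203/30, …
ICs: h(0) = 0, h′(0) = 1, h′′(0) = -2, h′′′(0) = 13.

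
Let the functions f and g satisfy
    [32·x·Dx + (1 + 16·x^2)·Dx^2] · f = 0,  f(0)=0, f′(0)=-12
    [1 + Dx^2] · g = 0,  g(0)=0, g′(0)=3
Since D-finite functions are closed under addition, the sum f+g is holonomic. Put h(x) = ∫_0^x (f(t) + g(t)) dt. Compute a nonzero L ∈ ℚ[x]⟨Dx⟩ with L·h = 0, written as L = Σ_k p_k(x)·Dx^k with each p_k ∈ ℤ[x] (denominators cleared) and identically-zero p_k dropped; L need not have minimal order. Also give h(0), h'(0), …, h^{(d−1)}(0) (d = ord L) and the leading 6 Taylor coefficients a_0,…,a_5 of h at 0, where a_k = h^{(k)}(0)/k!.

f: a_k = 0, -12, 0, 64, 0, -3072/5, …
g: a_k = 0, 3, 0, -1/2, 0, 1/40, …
Weyl lclm of L_f,L_g ⇒ L₀ (ord ≤ 4).
∫: right-multiply L₀ by Dx.
L = (-6112·x + 99328·x^3 + 8192·x^5)·Dx^2 + (-31 + 1072·x^2 + 25344·x^4 + 4096·x^6)·Dx^3 + (-6112·x + 99328·x^3 + 8192·x^5)·Dx^4 + (-31 + 1072·x^2 + 25344·x^4 + 4096·x^6)·Dx^5  (order 5).
h: a_k = 0, 0, -9/2, 0, 127/8, 0, …
ICs: h(0) = 0, h′(0) = 0, h′′(0) = -9, h′′′(0) = 0, h′′′′(0) = 381.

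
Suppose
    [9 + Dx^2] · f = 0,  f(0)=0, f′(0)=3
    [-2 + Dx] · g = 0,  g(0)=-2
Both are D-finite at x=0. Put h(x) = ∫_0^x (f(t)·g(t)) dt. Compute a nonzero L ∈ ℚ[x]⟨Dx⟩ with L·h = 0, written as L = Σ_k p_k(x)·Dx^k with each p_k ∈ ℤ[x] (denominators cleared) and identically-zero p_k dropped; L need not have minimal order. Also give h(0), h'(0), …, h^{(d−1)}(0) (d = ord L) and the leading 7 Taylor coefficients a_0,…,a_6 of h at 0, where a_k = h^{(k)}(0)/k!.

L = 13·Dx - 4·Dx^2 + Dx^3  (order 3).
h: a_k = 0, 0, -3, -4, -3/4, 2, 199/120, …
ICs: h(0) = 0, h′(0) = 0, h′′(0) = -6.

f: a_k = 0, 3, 0, -9/2, 0, 81/40, 0, …
g: a_k = -2, -4, -4, -8/3, -4/3, -8/15, -8/45, …
Product ⇒ symmetric product L₀, ord ≤ 2.
∫: right-multiply L₀ by Dx.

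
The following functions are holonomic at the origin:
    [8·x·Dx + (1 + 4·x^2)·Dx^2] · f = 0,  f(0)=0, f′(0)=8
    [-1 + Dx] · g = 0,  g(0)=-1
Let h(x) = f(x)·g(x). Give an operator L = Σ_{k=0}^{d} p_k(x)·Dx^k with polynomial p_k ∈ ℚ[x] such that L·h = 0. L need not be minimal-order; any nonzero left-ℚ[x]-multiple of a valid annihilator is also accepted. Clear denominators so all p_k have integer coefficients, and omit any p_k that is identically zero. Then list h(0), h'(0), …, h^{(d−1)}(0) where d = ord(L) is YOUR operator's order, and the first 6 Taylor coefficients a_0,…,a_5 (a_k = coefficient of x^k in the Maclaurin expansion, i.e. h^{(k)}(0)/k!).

f: a_k = 0, 8, 0, -32/3, 0, 128/5, …
g: a_k = -1, -1, -1/2, -1/6, -1/24, -1/120, …
h₀=f·g: eliminate ⇒ L₀, order ≤ 2·1.
L = (1 - 8·x + 4·x^2) + (-2 + 8·x - 8·x^2)·Dx + (1 + 4·x^2)·Dx^2  (order 2).
h: a_k = 0, -8, -8, 20/3, 28/3, -103/5, …
ICs: h(0) = 0, h′(0) = -8.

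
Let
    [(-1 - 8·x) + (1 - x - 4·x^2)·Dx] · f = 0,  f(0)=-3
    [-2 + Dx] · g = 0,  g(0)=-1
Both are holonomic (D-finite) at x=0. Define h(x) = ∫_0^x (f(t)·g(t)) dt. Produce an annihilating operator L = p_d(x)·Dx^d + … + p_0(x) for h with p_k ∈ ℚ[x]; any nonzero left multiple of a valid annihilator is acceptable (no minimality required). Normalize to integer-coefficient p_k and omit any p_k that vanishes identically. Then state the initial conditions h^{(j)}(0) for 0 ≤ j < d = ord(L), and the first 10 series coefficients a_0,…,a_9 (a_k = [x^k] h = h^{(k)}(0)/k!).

f: a_k = -3, -3, -15, -27, -87, -195, -543, -1323, -3495, -8787, …
g: a_k = -1, -2, -2, -4/3, -2/3, -4/15, -4/45, -8/315, -2/315, -4/2835, …
f·g: L₀ = L_f ⊗_s L_g, ord ≤ 1·1.
h=∫h₀ ⇒ L = L₀·Dx.
L = (3 + 6·x - 8·x^2)·Dx + (-1 + x + 4·x^2)·Dx^2  (order 2).
h: a_k = 0, 3, 9/2, 9, 67/4, 177/5, 743/10, 2473/15, 102807/280, 264377/315, …
ICs: h(0) = 0, h′(0) = 3.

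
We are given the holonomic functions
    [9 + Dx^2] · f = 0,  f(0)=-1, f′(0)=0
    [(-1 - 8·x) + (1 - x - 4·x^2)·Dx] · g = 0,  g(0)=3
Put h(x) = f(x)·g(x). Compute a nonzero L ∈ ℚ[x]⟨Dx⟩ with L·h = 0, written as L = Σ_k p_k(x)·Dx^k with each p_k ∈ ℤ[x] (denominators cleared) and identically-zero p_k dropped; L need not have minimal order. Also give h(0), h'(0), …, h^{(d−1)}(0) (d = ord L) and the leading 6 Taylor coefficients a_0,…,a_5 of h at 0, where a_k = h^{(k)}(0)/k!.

L = (-1 + 9·x + 36·x^2) + (2 + 16·x)·Dx + (-1 + x + 4·x^2)·Dx^2  (order 2).
h: a_k = -3, -3, -3/2, -27/2, -237/8, -669/8, …
ICs: h(0) = -3, h′(0) = -3.

f: a_k = -1, 0, 9/2, 0, -27/8, 0, …
g: a_k = 3, 3, 15, 27, 87, 195, …
Sym-product of L_f,L_g gives L₀ (≤ ord 2).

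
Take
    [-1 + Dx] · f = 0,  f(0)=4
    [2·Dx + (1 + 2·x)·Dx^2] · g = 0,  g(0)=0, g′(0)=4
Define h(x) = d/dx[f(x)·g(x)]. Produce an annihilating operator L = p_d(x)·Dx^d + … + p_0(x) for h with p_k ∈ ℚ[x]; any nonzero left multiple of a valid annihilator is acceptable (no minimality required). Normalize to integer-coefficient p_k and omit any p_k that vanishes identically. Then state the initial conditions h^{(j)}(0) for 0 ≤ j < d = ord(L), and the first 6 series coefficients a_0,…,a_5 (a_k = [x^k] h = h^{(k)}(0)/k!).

f: a_k = 4, 4, 2, 2/3, 1/6, 1/30, …
g: a_k = 0, 4, -4, 16/3, -8, 64/5, …
f·g: L₀ = L_f ⊗_s L_g, ord ≤ 1·2.
h₀' ⇒ L via d/dx closure of L₀.
L = (5 - 4·x + 4·x^2) + (-4 + 4·x - 8·x^2)·Dx + (-1 + 4·x^2)·Dx^2  (order 2).
h: a_k = 16, 0, 40, -64, 418/3, -848/3, …
ICs: h(0) = 16, h′(0) = 0.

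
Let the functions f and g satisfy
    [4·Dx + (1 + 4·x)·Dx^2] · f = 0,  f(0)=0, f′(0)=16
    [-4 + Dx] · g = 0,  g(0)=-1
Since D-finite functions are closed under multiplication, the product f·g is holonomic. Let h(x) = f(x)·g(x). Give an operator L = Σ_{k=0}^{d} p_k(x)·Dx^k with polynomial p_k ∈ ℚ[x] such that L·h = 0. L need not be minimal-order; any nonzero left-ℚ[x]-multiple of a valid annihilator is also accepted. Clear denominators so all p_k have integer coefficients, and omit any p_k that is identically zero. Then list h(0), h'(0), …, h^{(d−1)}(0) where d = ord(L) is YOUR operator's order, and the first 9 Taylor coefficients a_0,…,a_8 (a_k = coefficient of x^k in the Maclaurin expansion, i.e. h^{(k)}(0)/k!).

f: a_k = 0, 16, -32, 256/3, -256, 4096/5, -8192/3, 65536/7, -32768, …
g: a_k = -1, -4, -8, -32/3, -32/3, -128/15, -256/45, -1024/315, -512/315, …
f·g: L₀ = L_f ⊗_s L_g, ord ≤ 2·1.
L = 64·x + (-4 - 32·x)·Dx + (1 + 4·x)·Dx^2  (order 2).
h: a_k = 0, -16, -32, -256/3, 0, -1536/5, 7168/9, -188416/63, 475136/45, …
ICs: h(0) = 0, h′(0) = -16.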